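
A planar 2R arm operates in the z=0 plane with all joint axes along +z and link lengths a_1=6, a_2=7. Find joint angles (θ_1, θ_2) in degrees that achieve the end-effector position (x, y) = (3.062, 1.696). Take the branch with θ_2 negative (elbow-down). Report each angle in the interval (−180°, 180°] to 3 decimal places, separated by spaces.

120.001 -150.002

cos θ_2 = (12.2523−6²−7²)/(2·6·7) = -0.8660; θ_2 = -150.0022° (elbow-down)
β = atan2(1.6960,3.0620) = 28.9815°; ψ = atan2(-3.4998,-0.0623) = -91.0200°
θ_1 = β − ψ = 120.0015°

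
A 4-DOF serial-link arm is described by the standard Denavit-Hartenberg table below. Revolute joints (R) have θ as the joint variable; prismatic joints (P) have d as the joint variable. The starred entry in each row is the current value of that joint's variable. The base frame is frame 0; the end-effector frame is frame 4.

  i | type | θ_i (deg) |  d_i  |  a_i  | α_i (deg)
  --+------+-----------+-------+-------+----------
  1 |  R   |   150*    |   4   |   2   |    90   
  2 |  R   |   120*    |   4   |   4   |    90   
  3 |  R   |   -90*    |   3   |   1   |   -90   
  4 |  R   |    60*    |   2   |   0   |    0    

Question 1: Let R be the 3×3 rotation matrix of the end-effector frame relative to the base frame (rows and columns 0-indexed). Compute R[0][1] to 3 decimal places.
0.808

End-effector y-axis (col 1 of R) = (0.8080,0.5335,-0.2500)
R[0][1] = 0.8080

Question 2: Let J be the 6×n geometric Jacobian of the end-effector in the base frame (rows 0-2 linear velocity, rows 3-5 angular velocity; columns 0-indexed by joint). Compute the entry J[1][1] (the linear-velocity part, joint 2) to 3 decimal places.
-3.348

axis z_1 = (0.5000,0.8660,0.0000); lever o_n−o_1 = (1.8481,2.3971,6.6962)
cross product → J_v[:, 1] = (5.7990,-3.3481,-0.4019)
J_ω[:, 1] = z_1
entry J[1][1] = -3.3481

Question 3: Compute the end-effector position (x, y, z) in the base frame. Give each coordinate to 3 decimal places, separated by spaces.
0.116 3.397 10.696

after link 1: o_1 = (-1.7321, 1.0000, 4.0000)
after link 2: o_2 = (2.0000, 3.4641, 7.4641)
after link 3: o_3 = (-0.7500, 3.8971, 8.9641)
after link 4: o_4 = (0.1160, 3.3971, 10.6962)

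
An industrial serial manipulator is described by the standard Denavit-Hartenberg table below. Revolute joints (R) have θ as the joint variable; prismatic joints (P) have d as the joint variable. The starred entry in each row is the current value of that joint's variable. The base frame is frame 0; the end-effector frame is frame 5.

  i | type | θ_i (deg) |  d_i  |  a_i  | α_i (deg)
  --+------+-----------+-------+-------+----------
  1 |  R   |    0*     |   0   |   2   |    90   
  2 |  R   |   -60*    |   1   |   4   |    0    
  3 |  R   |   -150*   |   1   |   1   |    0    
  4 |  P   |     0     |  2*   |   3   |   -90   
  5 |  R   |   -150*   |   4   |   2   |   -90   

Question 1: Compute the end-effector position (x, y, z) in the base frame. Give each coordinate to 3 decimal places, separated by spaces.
0.036 -5.000 -5.794

after link 1: o_1 = (2.0000, 0.0000, 0.0000)
after link 2: o_2 = (4.0000, -1.0000, -3.4641)
after link 3: o_3 = (3.1340, -2.0000, -2.9641)
after link 4: o_4 = (0.5359, -4.0000, -1.4641)
after link 5: o_5 = (0.0359, -5.0000, -5.7942)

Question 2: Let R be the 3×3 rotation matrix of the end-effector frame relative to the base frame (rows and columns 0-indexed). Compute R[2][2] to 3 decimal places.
End-effector z-axis (col 2 of R) = (-0.4330,-0.8660,0.2500)
R[2][2] = 0.2500

0.250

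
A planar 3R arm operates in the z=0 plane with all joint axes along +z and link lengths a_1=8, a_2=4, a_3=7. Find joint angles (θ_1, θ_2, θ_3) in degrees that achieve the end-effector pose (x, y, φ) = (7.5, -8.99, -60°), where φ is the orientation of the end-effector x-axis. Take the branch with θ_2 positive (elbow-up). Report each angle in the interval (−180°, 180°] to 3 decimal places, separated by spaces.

-59.995 150.004 -150.009

wrist centre = target − a_3·(cos φ, sin φ) = (4.0000, -2.9278)
cos θ_2 = (24.5721−8²−4²)/(2·8·4) = -0.8661; θ_2 = 150.0040° (elbow-up)
β = atan2(-2.9278,4.0000) = -36.2025°; ψ = atan2(1.9998,4.5358) = 23.7921°
θ_1 = β − ψ = -59.9945°
θ_3 = φ − θ_1 − θ_2 = -150.0095° (wrapped to (-180°,180°])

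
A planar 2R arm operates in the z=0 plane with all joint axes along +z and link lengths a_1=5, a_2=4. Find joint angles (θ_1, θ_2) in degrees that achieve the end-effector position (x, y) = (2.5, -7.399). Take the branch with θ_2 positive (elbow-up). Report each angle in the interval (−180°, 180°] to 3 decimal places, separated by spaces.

cos θ_2 = (60.9952−5²−4²)/(2·5·4) = 0.4999; θ_2 = 60.0079° (elbow-up)
β = atan2(-7.3990,2.5000) = -71.3307°; ψ = atan2(3.4644,6.9995) = 26.3329°
θ_1 = β − ψ = -97.6636°

-97.664 60.008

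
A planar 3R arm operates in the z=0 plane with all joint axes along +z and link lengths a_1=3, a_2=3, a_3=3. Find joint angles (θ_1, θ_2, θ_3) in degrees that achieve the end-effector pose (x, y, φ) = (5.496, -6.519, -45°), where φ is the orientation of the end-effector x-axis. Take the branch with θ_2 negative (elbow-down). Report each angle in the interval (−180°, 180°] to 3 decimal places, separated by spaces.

-29.998 -44.999 29.998

wrist centre = target − a_3·(cos φ, sin φ) = (3.3747, -4.3977)
cos θ_2 = (30.7280−3²−3²)/(2·3·3) = 0.7071; θ_2 = -44.9994° (elbow-down)
β = atan2(-4.3977,3.3747) = -52.4982°; ψ = atan2(-2.1213,5.1213) = -22.4997°
θ_1 = β − ψ = -29.9985°
θ_3 = φ − θ_1 − θ_2 = 29.9979° (wrapped to (-180°,180°])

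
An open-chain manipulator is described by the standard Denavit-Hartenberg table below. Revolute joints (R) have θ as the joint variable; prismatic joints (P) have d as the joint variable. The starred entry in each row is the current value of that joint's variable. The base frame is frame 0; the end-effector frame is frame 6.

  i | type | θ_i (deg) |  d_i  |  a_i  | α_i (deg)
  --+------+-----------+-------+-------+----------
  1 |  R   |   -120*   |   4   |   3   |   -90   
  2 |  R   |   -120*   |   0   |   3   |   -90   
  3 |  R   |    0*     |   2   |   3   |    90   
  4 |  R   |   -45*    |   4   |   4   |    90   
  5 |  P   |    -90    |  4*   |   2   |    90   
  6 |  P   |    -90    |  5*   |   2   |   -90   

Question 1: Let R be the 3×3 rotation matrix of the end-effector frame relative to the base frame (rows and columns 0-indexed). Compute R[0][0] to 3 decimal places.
End-effector x-axis (col 0 of R) = (-0.1294,-0.2241,0.9659)
R[0][0] = -0.1294

-0.129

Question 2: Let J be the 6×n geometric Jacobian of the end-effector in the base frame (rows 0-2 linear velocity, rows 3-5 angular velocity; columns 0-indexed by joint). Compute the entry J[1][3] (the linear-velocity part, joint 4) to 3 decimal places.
axis z_3 = (0.8660,-0.5000,0.0000); lever o_n−o_3 = (1.5079,-1.3882,-2.1907)
cross product → J_v[:, 3] = (1.0953,1.8972,-0.4483)
J_ω[:, 3] = z_3
entry J[1][3] = 1.8972

1.897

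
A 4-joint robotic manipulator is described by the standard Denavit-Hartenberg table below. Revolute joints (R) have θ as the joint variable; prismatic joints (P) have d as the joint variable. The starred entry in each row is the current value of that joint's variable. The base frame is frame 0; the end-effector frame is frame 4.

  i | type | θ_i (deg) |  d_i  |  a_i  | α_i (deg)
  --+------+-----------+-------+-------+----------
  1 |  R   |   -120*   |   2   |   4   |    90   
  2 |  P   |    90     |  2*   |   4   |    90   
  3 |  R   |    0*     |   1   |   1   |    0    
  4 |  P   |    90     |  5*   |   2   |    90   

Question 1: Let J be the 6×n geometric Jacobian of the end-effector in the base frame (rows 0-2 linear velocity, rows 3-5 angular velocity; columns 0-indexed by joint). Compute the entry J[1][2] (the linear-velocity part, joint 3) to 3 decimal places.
axis z_2 = (-0.5000,-0.8660,-0.0000); lever o_n−o_2 = (-4.7321,-4.1962,1.0000)
cross product → J_v[:, 2] = (-0.8660,0.5000,-2.0000)
J_ω[:, 2] = z_2
entry J[1][2] = 0.5000

0.500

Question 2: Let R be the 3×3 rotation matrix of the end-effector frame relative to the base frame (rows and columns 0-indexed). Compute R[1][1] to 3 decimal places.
-0.866

End-effector y-axis (col 1 of R) = (-0.5000,-0.8660,-0.0000)
R[1][1] = -0.8660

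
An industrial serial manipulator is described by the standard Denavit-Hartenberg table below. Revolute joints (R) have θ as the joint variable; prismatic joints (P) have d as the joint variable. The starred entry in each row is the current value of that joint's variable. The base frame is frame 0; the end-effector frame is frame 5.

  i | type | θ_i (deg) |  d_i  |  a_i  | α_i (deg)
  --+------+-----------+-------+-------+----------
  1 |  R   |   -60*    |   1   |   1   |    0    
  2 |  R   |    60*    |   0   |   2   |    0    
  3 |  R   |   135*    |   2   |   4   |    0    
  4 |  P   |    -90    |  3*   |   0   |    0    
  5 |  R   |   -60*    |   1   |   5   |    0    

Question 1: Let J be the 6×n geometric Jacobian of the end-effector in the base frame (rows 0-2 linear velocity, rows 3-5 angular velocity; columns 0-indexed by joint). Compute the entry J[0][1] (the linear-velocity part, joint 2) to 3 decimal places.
-1.534

axis z_1 = (0.0000,0.0000,1.0000); lever o_n−o_1 = (4.0012,1.5343,6.0000)
cross product → J_v[:, 1] = (-1.5343,4.0012,0.0000)
J_ω[:, 1] = z_1
entry J[0][1] = -1.5343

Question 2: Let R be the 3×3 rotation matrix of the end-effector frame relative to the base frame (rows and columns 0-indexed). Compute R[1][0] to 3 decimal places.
End-effector x-axis (col 0 of R) = (0.9659,-0.2588,0.0000)
R[1][0] = -0.2588

-0.259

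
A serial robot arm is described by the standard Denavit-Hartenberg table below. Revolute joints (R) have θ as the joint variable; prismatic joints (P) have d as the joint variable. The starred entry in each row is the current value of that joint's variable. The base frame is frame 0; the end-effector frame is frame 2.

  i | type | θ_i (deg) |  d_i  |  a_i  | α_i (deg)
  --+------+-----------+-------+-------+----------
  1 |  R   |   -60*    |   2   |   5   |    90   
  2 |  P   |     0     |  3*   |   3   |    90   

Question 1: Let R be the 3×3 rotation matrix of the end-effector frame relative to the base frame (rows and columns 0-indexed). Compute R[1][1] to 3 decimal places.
-0.500

End-effector y-axis (col 1 of R) = (-0.8660,-0.5000,0.0000)
R[1][1] = -0.5000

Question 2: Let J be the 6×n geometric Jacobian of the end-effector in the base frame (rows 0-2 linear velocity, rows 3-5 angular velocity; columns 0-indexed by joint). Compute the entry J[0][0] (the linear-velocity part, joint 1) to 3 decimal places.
axis z_0 = ẑ; lever o_n−o_0 = (1.4019,-8.4282,2.0000)
cross product → J_v[:, 0] = (8.4282,1.4019,-0.0000)
J_ω[:, 0] = z_0
entry J[0][0] = 8.4282

8.428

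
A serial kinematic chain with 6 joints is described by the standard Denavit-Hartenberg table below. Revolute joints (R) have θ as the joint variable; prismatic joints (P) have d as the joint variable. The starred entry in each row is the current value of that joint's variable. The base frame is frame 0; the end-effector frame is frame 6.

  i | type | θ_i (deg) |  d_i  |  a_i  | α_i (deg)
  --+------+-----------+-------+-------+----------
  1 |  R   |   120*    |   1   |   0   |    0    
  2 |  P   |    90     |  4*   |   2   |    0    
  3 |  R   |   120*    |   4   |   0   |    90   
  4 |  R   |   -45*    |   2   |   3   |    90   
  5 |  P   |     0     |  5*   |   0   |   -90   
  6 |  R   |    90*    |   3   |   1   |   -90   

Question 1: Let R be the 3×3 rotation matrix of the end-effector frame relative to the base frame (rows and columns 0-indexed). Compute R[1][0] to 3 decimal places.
End-effector x-axis (col 0 of R) = (0.6124,-0.3536,0.7071)
R[1][0] = -0.3536

-0.354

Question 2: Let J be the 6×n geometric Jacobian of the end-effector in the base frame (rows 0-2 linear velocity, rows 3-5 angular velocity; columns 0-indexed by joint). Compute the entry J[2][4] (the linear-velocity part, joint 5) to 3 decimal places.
-0.707

prismatic axis z_4 = (-0.6124,0.3536,-0.7071)
J_v[:, 4] = z_4; J_ω[:, 4] = (0,0,0)
entry J[2][4] = -0.7071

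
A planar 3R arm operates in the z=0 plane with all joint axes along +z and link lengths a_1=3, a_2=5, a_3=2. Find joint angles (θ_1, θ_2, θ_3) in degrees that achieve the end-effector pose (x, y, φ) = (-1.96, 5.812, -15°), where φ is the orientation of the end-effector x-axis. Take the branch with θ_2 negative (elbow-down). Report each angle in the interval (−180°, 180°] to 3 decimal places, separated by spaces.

150.002 -45.006 -119.996

wrist centre = target − a_3·(cos φ, sin φ) = (-3.8919, 6.3296)
cos θ_2 = (55.2108−3²−5²)/(2·3·5) = 0.7070; θ_2 = -45.0064° (elbow-down)
β = atan2(6.3296,-3.8919) = 121.5858°; ψ = atan2(-3.5359,6.5351) = -28.4162°
θ_1 = β − ψ = 150.0020°
θ_3 = φ − θ_1 − θ_2 = -119.9956° (wrapped to (-180°,180°])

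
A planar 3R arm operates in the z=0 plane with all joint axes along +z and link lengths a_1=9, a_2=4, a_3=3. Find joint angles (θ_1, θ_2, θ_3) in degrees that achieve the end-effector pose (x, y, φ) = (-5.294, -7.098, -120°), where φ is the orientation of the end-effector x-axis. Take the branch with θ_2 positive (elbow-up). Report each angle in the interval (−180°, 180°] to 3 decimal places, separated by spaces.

-149.997 150.004 -120.007

wrist centre = target − a_3·(cos φ, sin φ) = (-3.7940, -4.4999)
cos θ_2 = (34.6438−9²−4²)/(2·9·4) = -0.8661; θ_2 = 150.0039° (elbow-up)
β = atan2(-4.4999,-3.7940) = -130.1351°; ψ = atan2(1.9998,5.5358) = 19.8620°
θ_1 = β − ψ = -149.9971°
θ_3 = φ − θ_1 − θ_2 = -120.0068° (wrapped to (-180°,180°])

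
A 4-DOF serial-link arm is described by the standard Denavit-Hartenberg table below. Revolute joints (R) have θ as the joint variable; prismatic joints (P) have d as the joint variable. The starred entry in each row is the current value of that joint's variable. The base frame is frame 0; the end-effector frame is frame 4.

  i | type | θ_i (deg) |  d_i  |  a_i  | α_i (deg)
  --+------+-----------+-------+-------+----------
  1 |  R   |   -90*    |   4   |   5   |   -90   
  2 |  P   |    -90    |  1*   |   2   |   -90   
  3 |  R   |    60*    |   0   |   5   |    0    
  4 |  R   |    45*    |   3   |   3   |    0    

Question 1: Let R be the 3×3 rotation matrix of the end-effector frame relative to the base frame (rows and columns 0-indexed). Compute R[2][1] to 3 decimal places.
-0.966

End-effector y-axis (col 1 of R) = (0.2588,0.0000,-0.9659)
R[2][1] = -0.9659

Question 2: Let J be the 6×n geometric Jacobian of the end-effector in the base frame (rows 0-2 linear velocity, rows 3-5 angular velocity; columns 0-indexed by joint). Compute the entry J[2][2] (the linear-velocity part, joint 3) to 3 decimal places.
-7.228

axis z_2 = (0.0000,-1.0000,-0.0000); lever o_n−o_2 = (-7.2279,-3.0000,1.7235)
cross product → J_v[:, 2] = (-1.7235,0.0000,-7.2279)
J_ω[:, 2] = z_2
entry J[2][2] = -7.2279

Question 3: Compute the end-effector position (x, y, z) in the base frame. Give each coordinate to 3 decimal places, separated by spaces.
-6.228 -8.000 7.724

after link 1: o_1 = (0.0000, -5.0000, 4.0000)
after link 2: o_2 = (1.0000, -5.0000, 6.0000)
after link 3: o_3 = (-3.3301, -5.0000, 8.5000)
after link 4: o_4 = (-6.2279, -8.0000, 7.7235)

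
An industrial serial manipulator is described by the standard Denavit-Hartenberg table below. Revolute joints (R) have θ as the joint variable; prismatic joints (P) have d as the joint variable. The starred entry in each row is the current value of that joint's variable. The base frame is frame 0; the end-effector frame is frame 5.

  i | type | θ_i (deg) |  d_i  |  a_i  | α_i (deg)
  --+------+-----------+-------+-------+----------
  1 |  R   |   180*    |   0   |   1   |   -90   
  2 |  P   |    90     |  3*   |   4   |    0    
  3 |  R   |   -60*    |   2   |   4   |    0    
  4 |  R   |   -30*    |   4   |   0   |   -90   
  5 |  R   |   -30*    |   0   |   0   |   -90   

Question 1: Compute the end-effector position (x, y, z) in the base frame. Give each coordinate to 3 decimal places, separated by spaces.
-4.464 -9.000 -6.000

after link 1: o_1 = (-1.0000, 0.0000, 0.0000)
after link 2: o_2 = (-1.0000, -3.0000, -4.0000)
after link 3: o_3 = (-4.4641, -5.0000, -6.0000)
after link 4: o_4 = (-4.4641, -9.0000, -6.0000)
after link 5: o_5 = (-4.4641, -9.0000, -6.0000)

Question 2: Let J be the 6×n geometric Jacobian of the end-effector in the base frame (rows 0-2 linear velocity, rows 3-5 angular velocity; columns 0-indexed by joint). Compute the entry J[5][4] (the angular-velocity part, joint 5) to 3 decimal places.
axis z_4 = (0.0000,-0.0000,-1.0000); lever o_n−o_4 = (0.0000,0.0000,0.0000)
cross product → J_v[:, 4] = (0.0000,-0.0000,0.0000)
J_ω[:, 4] = z_4
entry J[5][4] = -1.0000

-1.000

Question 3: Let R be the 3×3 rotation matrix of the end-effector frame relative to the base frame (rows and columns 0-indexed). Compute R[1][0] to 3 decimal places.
-0.500

End-effector x-axis (col 0 of R) = (-0.8660,-0.5000,-0.0000)
R[1][0] = -0.5000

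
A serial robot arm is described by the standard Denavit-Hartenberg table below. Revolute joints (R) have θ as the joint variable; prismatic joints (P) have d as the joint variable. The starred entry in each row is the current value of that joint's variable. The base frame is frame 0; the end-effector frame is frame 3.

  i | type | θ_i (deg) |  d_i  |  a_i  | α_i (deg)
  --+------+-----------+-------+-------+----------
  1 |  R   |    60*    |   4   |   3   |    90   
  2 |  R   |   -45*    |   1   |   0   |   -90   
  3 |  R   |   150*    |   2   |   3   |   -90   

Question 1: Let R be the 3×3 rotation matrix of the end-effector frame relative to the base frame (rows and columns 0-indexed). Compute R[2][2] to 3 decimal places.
0.354

End-effector z-axis (col 2 of R) = (0.5732,-0.7392,0.3536)
R[2][2] = 0.3536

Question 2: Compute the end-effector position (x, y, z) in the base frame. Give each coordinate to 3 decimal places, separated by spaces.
after link 1: o_1 = (1.5000, 2.5981, 4.0000)
after link 2: o_2 = (2.3660, 2.0981, 4.0000)
after link 3: o_3 = (0.8555, 2.4818, 7.2513)

0.856 2.482 7.251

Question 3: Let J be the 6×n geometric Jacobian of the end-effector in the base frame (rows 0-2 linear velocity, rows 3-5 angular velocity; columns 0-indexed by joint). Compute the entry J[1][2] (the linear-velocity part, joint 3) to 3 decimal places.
axis z_2 = (0.3536,0.6124,0.7071); lever o_n−o_2 = (-1.5105,0.3838,3.2513)
cross product → J_v[:, 2] = (1.7197,-2.2176,1.0607)
J_ω[:, 2] = z_2
entry J[1][2] = -2.2176

-2.218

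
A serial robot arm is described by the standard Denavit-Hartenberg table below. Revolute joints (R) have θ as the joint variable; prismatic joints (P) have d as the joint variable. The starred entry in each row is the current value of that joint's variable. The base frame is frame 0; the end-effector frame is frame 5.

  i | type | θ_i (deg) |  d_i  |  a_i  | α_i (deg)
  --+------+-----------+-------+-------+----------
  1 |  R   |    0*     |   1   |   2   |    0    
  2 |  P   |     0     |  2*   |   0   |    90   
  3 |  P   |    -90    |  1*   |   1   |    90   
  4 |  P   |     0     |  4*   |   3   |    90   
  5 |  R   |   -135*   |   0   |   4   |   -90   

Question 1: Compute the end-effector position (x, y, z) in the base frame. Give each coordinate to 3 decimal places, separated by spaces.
0.828 -1.000 1.828

after link 1: o_1 = (2.0000, 0.0000, 1.0000)
after link 2: o_2 = (2.0000, 0.0000, 3.0000)
after link 3: o_3 = (2.0000, -1.0000, 2.0000)
after link 4: o_4 = (-2.0000, -1.0000, -1.0000)
after link 5: o_5 = (0.8284, -1.0000, 1.8284)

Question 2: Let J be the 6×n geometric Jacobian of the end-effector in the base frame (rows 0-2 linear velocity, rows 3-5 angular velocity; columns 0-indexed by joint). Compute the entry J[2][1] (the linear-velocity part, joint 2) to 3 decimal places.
1.000

prismatic axis z_1 = (0.0000,0.0000,1.0000)
J_v[:, 1] = z_1; J_ω[:, 1] = (0,0,0)
entry J[2][1] = 1.0000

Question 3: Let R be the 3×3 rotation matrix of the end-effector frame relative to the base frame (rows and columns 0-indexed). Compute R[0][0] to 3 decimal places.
0.707

End-effector x-axis (col 0 of R) = (0.7071,0.0000,0.7071)
R[0][0] = 0.7071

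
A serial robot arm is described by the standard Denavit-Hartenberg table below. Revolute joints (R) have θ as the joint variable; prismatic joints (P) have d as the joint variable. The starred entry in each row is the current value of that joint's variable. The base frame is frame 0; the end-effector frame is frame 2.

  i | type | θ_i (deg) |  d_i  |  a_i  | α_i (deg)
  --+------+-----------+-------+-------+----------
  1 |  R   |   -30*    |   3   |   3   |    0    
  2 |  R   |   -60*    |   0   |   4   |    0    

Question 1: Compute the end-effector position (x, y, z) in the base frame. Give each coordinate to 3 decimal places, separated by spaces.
after link 1: o_1 = (2.5981, -1.5000, 3.0000)
after link 2: o_2 = (2.5981, -5.5000, 3.0000)

2.598 -5.500 3.000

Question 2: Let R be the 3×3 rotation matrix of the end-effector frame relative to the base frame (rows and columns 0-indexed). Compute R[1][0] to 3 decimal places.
End-effector x-axis (col 0 of R) = (0.0000,-1.0000,0.0000)
R[1][0] = -1.0000

-1.000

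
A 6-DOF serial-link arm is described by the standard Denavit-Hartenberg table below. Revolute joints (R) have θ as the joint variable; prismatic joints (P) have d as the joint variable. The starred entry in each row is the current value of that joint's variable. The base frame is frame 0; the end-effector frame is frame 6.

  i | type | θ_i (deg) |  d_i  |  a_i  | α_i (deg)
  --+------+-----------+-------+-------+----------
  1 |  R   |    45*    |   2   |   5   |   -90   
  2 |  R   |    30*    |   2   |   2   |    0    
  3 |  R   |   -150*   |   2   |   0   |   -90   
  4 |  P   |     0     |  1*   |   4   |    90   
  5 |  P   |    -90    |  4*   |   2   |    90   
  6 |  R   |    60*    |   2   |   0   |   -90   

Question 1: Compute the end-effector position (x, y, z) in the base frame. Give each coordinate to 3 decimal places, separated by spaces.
-2.216 9.098 2.232

after link 1: o_1 = (3.5355, 3.5355, 2.0000)
after link 2: o_2 = (3.3461, 6.1745, 1.0000)
after link 3: o_3 = (1.9319, 7.5887, 1.0000)
after link 4: o_4 = (1.1300, 6.7869, 4.9641)
after link 5: o_5 = (-2.9232, 8.3905, 3.9641)
after link 6: o_6 = (-2.2161, 9.0977, 2.2321)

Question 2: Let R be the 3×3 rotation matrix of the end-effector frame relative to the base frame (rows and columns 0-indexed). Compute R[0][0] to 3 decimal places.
End-effector x-axis (col 0 of R) = (-0.9186,0.3062,-0.2500)
R[0][0] = -0.9186

-0.919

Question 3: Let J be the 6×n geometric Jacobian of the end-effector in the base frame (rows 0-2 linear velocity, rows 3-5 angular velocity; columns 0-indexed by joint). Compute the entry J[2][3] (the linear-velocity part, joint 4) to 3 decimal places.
prismatic axis z_3 = (0.6124,0.6124,0.5000)
J_v[:, 3] = z_3; J_ω[:, 3] = (0,0,0)
entry J[2][3] = 0.5000

0.500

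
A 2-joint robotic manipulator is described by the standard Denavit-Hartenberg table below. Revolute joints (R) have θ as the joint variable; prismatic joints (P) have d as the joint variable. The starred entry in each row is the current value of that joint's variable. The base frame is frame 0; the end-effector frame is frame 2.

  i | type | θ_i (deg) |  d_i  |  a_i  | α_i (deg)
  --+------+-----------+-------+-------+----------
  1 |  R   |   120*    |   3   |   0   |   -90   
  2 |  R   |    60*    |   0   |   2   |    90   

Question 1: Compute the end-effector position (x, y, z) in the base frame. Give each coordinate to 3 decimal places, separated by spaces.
-0.500 0.866 1.268

after link 1: o_1 = (0.0000, 0.0000, 3.0000)
after link 2: o_2 = (-0.5000, 0.8660, 1.2679)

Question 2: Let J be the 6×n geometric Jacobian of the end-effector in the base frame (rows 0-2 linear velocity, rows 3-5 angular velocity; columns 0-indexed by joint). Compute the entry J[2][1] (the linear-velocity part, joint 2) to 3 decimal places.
-1.000

axis z_1 = (-0.8660,-0.5000,0.0000); lever o_n−o_1 = (-0.5000,0.8660,-1.7321)
cross product → J_v[:, 1] = (0.8660,-1.5000,-1.0000)
J_ω[:, 1] = z_1
entry J[2][1] = -1.0000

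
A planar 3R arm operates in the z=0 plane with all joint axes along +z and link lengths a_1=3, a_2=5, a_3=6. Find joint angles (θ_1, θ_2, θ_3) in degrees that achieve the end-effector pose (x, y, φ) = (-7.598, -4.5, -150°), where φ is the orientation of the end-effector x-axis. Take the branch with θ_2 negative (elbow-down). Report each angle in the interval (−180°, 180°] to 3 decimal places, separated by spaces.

wrist centre = target − a_3·(cos φ, sin φ) = (-2.4018, -1.5000)
cos θ_2 = (8.0189−3²−5²)/(2·3·5) = -0.8660; θ_2 = -150.0014° (elbow-down)
β = atan2(-1.5000,-2.4018) = -148.0144°; ψ = atan2(-2.4999,-1.3302) = -118.0173°
θ_1 = β − ψ = -29.9971°
θ_3 = φ − θ_1 − θ_2 = 29.9985° (wrapped to (-180°,180°])

-29.997 -150.001 29.998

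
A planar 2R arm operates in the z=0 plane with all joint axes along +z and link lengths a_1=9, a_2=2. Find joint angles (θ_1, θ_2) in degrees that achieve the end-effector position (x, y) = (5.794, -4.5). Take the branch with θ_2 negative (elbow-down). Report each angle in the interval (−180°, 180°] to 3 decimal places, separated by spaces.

cos θ_2 = (53.8204−9²−2²)/(2·9·2) = -0.8661; θ_2 = -150.0084° (elbow-down)
β = atan2(-4.5000,5.7940) = -37.8353°; ψ = atan2(-0.9997,7.2678) = -7.8323°
θ_1 = β − ψ = -30.0029°

-30.003 -150.008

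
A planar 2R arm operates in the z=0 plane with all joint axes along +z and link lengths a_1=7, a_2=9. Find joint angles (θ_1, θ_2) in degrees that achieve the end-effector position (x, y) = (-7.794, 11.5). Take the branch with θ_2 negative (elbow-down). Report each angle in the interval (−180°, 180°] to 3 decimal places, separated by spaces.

158.256 -60.002

cos θ_2 = (192.9964−7²−9²)/(2·7·9) = 0.5000; θ_2 = -60.0019° (elbow-down)
β = atan2(11.5000,-7.7940) = 124.1270°; ψ = atan2(-7.7944,11.4997) = -34.1289°
θ_1 = β − ψ = 158.2559°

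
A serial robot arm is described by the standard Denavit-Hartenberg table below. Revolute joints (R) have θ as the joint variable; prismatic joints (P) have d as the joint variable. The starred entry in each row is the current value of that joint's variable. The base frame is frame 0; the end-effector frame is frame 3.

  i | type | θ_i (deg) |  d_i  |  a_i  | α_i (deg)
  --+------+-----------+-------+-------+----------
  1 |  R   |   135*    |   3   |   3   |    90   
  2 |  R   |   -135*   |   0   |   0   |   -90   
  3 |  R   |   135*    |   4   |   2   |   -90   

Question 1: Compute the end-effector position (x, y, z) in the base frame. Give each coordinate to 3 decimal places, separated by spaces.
-5.828 3.828 1.172

after link 1: o_1 = (-2.1213, 2.1213, 3.0000)
after link 2: o_2 = (-2.1213, 2.1213, 3.0000)
after link 3: o_3 = (-5.8284, 3.8284, 1.1716)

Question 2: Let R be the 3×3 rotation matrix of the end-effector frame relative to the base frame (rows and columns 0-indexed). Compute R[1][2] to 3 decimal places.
0.854

End-effector z-axis (col 2 of R) = (0.1464,0.8536,0.5000)
R[1][2] = 0.8536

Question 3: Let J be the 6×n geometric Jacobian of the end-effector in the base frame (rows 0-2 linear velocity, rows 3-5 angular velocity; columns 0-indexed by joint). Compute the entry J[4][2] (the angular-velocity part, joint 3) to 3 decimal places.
axis z_2 = (-0.5000,0.5000,-0.7071); lever o_n−o_2 = (-3.7071,1.7071,-1.8284)
cross product → J_v[:, 2] = (0.2929,1.7071,1.0000)
J_ω[:, 2] = z_2
entry J[4][2] = 0.5000

0.500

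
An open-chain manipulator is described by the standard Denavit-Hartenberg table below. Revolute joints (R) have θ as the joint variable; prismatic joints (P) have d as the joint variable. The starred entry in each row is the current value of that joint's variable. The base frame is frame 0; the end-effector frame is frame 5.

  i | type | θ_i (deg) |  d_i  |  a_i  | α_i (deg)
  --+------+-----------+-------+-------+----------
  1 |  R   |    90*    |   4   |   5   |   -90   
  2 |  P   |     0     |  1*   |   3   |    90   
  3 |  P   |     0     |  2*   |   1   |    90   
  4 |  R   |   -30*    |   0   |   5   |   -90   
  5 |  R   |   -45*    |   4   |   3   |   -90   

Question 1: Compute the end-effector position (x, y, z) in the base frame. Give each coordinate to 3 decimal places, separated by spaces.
after link 1: o_1 = (0.0000, 5.0000, 4.0000)
after link 2: o_2 = (-1.0000, 8.0000, 4.0000)
after link 3: o_3 = (-1.0000, 9.0000, 6.0000)
after link 4: o_4 = (-1.0000, 13.3301, 3.5000)
after link 5: o_5 = (1.1213, 17.1672, 5.9034)

1.121 17.167 5.903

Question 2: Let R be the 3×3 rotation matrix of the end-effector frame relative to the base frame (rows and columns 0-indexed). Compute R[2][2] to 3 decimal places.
-0.354

End-effector z-axis (col 2 of R) = (-0.7071,0.6124,-0.3536)
R[2][2] = -0.3536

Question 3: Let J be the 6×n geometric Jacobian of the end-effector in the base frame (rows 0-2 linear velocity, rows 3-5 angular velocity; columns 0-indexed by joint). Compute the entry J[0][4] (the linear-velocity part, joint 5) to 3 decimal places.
-2.121

axis z_4 = (0.0000,0.5000,0.8660); lever o_n−o_4 = (2.1213,3.8371,2.4034)
cross product → J_v[:, 4] = (-2.1213,1.8371,-1.0607)
J_ω[:, 4] = z_4
entry J[0][4] = -2.1213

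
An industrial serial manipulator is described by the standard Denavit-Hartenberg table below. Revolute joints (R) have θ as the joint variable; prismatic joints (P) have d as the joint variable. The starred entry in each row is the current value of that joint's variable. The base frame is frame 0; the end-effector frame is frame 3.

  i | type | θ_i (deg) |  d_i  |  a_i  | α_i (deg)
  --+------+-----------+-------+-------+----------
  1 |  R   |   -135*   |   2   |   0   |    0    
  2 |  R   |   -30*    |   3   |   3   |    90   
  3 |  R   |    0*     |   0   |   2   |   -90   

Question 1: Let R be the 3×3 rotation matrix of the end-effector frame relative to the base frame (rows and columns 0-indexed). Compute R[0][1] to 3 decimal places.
0.259

End-effector y-axis (col 1 of R) = (0.2588,-0.9659,0.0000)
R[0][1] = 0.2588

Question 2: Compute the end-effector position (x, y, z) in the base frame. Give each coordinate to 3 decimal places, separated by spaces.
-4.830 -1.294 5.000

after link 1: o_1 = (0.0000, 0.0000, 2.0000)
after link 2: o_2 = (-2.8978, -0.7765, 5.0000)
after link 3: o_3 = (-4.8296, -1.2941, 5.0000)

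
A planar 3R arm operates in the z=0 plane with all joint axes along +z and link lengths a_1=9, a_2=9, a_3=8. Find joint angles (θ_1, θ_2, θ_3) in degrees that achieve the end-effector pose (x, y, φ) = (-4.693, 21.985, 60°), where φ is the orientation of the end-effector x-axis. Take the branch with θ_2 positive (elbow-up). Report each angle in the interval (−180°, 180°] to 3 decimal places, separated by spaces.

104.993 30.015 -75.007

wrist centre = target − a_3·(cos φ, sin φ) = (-8.6930, 15.0568)
cos θ_2 = (302.2754−9²−9²)/(2·9·9) = 0.8659; θ_2 = 30.0147° (elbow-up)
β = atan2(15.0568,-8.6930) = 119.9999°; ψ = atan2(4.5020,16.7931) = 15.0073°
θ_1 = β − ψ = 104.9925°
θ_3 = φ − θ_1 − θ_2 = -75.0072° (wrapped to (-180°,180°])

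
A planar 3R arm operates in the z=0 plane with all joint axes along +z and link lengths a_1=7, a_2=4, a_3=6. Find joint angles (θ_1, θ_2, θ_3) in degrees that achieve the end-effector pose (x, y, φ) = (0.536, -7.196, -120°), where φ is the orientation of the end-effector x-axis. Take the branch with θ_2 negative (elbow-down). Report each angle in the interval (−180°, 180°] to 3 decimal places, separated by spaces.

wrist centre = target − a_3·(cos φ, sin φ) = (3.5360, -1.9998)
cos θ_2 = (16.5027−7²−4²)/(2·7·4) = -0.8660; θ_2 = -149.9998° (elbow-down)
β = atan2(-1.9998,3.5360) = -29.4911°; ψ = atan2(-2.0000,3.5359) = -29.4938°
θ_1 = β − ψ = 0.0027°
θ_3 = φ − θ_1 − θ_2 = 29.9971° (wrapped to (-180°,180°])

0.003 -150.000 29.997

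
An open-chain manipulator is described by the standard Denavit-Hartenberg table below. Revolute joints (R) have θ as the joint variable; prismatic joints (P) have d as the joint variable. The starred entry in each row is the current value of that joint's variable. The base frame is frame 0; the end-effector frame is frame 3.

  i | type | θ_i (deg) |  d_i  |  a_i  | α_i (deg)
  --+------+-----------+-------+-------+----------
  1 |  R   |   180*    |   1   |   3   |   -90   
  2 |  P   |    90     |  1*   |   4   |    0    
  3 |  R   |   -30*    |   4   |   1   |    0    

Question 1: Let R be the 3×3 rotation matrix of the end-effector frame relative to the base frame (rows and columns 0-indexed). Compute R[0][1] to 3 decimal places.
End-effector y-axis (col 1 of R) = (0.8660,-0.0000,-0.5000)
R[0][1] = 0.8660

0.866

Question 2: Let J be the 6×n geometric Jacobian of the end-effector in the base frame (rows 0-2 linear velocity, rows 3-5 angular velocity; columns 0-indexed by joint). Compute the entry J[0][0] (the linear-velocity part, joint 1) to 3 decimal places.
axis z_0 = ẑ; lever o_n−o_0 = (-3.5000,-5.0000,-3.8660)
cross product → J_v[:, 0] = (5.0000,-3.5000,0.0000)
J_ω[:, 0] = z_0
entry J[0][0] = 5.0000

5.000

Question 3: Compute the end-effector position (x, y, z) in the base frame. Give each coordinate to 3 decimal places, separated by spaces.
-3.500 -5.000 -3.866

after link 1: o_1 = (-3.0000, 0.0000, 1.0000)
after link 2: o_2 = (-3.0000, -1.0000, -3.0000)
after link 3: o_3 = (-3.5000, -5.0000, -3.8660)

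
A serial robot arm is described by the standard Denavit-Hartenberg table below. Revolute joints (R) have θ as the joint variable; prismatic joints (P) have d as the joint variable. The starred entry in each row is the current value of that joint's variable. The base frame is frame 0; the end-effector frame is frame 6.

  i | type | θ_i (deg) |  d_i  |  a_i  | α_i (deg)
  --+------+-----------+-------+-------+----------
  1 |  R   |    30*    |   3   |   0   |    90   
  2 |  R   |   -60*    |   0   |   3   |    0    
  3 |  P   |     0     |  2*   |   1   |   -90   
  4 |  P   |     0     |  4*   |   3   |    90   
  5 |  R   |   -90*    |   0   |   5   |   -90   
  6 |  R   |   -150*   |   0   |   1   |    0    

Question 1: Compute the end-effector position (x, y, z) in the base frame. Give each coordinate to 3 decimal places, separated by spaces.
4.181 -0.473 -3.129

after link 1: o_1 = (0.0000, 0.0000, 3.0000)
after link 2: o_2 = (1.2990, 0.7500, 0.4019)
after link 3: o_3 = (2.7321, -0.7321, -0.4641)
after link 4: o_4 = (7.0311, 1.7500, -1.0622)
after link 5: o_5 = (3.2811, -0.4151, -3.5622)
after link 6: o_6 = (4.1806, -0.4731, -3.1292)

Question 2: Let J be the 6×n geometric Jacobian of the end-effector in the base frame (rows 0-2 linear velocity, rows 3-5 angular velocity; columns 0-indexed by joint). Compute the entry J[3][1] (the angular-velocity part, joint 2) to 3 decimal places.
0.500

axis z_1 = (0.5000,-0.8660,0.0000); lever o_n−o_1 = (4.1806,-0.4731,-6.1292)
cross product → J_v[:, 1] = (5.3080,3.0646,3.3840)
J_ω[:, 1] = z_1
entry J[3][1] = 0.5000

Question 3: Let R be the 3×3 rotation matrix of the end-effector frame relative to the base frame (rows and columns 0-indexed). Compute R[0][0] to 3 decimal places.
End-effector x-axis (col 0 of R) = (0.8995,-0.0580,0.4330)
R[0][0] = 0.8995

0.900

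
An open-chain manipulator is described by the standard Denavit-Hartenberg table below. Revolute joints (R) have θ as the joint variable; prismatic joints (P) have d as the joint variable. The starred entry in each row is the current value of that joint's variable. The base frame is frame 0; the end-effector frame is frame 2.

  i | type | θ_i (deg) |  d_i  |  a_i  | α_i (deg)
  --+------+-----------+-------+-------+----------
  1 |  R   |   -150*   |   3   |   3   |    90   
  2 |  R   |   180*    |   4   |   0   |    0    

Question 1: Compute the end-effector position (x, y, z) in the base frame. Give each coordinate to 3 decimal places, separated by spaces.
after link 1: o_1 = (-2.5981, -1.5000, 3.0000)
after link 2: o_2 = (-4.5981, 1.9641, 3.0000)

-4.598 1.964 3.000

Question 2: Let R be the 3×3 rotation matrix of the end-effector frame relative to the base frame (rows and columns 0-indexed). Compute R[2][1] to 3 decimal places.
End-effector y-axis (col 1 of R) = (0.0000,0.0000,-1.0000)
R[2][1] = -1.0000

-1.000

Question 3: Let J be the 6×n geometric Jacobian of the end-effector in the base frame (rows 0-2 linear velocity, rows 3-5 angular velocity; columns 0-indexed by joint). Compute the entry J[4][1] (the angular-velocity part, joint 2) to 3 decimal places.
0.866

axis z_1 = (-0.5000,0.8660,0.0000); lever o_n−o_1 = (-2.0000,3.4641,0.0000)
cross product → J_v[:, 1] = (0.0000,0.0000,0.0000)
J_ω[:, 1] = z_1
entry J[4][1] = 0.8660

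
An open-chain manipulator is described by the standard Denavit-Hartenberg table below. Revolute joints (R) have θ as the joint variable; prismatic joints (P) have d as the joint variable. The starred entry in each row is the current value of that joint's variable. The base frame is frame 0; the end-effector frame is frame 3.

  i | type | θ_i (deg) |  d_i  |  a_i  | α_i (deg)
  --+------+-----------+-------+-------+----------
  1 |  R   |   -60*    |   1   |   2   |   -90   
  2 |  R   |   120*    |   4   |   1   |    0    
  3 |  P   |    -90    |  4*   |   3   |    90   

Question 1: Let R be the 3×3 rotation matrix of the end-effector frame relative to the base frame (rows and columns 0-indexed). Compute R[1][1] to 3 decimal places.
0.500

End-effector y-axis (col 1 of R) = (0.8660,0.5000,0.0000)
R[1][1] = 0.5000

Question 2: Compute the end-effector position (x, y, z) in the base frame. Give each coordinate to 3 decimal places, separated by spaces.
after link 1: o_1 = (1.0000, -1.7321, 1.0000)
after link 2: o_2 = (4.2141, 0.7010, 0.1340)
after link 3: o_3 = (8.9772, 0.4510, -1.3660)

8.977 0.451 -1.366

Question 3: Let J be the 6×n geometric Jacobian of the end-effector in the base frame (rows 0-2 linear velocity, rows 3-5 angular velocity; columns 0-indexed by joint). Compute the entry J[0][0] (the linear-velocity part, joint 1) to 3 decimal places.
axis z_0 = ẑ; lever o_n−o_0 = (8.9772,0.4510,-1.3660)
cross product → J_v[:, 0] = (-0.4510,8.9772,0.0000)
J_ω[:, 0] = z_0
entry J[0][0] = -0.4510

-0.451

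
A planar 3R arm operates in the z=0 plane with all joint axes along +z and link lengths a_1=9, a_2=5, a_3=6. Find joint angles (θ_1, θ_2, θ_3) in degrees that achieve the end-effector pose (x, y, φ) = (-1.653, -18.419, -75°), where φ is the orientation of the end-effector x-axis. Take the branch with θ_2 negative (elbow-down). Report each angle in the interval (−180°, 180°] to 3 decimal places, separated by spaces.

-88.496 -45.009 58.505

wrist centre = target − a_3·(cos φ, sin φ) = (-3.2059, -12.6234)
cos θ_2 = (169.6293−9²−5²)/(2·9·5) = 0.7070; θ_2 = -45.0093° (elbow-down)
β = atan2(-12.6234,-3.2059) = -104.2499°; ψ = atan2(-3.5361,12.5350) = -15.7537°
θ_1 = β − ψ = -88.4961°
θ_3 = φ − θ_1 − θ_2 = 58.5054° (wrapped to (-180°,180°])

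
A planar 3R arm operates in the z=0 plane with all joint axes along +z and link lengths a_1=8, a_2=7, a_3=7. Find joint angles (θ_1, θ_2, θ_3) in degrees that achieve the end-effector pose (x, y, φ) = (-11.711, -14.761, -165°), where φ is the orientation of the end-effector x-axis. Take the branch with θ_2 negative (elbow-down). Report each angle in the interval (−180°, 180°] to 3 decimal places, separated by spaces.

wrist centre = target − a_3·(cos φ, sin φ) = (-4.9495, -12.9493)
cos θ_2 = (192.1812−8²−7²)/(2·8·7) = 0.7070; θ_2 = -45.0106° (elbow-down)
β = atan2(-12.9493,-4.9495) = -110.9181°; ψ = atan2(-4.9507,12.9488) = -20.9231°
θ_1 = β − ψ = -89.9949°
θ_3 = φ − θ_1 − θ_2 = -29.9944° (wrapped to (-180°,180°])

-89.995 -45.011 -29.994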